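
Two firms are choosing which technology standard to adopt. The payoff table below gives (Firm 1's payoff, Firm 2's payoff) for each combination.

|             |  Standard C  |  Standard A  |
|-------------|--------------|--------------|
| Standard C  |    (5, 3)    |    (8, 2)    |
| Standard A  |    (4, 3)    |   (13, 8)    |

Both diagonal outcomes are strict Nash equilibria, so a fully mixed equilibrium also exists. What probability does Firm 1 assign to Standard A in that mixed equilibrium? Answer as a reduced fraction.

Firm 1's mix p on Standard C must make Firm 2 indifferent between Standard C and Standard A.
Firm 2's payoff from Standard C: 3p + 3(1−p). From Standard A: 2p + 8(1−p).
Set equal: 1p = 5(1−p) → p = 5/6.
Probability on Standard A is 1 − 5/6 = 1/6.

1/6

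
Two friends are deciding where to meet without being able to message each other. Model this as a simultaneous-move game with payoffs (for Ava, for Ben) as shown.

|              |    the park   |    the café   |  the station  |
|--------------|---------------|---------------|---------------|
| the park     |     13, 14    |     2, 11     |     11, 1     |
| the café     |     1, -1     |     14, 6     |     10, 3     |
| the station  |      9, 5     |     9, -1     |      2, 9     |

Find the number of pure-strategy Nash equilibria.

2

Both the park: Ava gets 13 (best alternative 9); Ben gets 14 (best alternative 11). Neither deviates — NE.
Both the café: Ava gets 14 (best alternative 9); Ben gets 6 (best alternative 3). Neither deviates — NE.
Both the station is not a NE: Ava would switch to the park (11 > 2).
No other cell survives both best-response checks, so there are 2 pure NE.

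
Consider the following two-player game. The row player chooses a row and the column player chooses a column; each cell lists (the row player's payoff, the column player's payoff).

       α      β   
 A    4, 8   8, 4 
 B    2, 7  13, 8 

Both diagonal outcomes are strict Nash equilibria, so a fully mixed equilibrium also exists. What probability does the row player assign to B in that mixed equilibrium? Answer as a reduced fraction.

4/5

The row player's mix p on A must make the column player indifferent between α and β.
The column player's payoff from α: 8p + 7(1−p). From β: 4p + 8(1−p).
Set equal: 4p = 1(1−p) → p = 1/5.
Probability on B is 1 − 1/5 = 4/5.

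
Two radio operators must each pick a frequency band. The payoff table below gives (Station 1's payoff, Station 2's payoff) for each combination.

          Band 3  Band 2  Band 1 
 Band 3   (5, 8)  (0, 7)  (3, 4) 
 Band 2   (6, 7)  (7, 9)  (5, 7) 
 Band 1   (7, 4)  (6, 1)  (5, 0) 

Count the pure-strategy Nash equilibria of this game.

2

Both Band 2: Station 1 gets 7 (best alternative 6); Station 2 gets 9 (best alternative 7). Neither deviates — NE.
(Band 1, Band 3): Station 1 gets 7 (best alternative 6); Station 2 gets 4 (best alternative 1). Neither deviates — NE.
Both Band 3 is not a NE: Station 1 would switch to Band 1 (7 > 5).
No other cell survives both best-response checks, so there are 2 pure NE.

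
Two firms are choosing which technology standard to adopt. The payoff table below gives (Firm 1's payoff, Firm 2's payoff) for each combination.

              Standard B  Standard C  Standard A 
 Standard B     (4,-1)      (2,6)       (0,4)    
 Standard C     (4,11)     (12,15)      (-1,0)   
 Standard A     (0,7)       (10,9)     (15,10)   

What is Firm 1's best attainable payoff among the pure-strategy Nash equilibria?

Both Standard C is a pure NE (Firm 1: 12 ≥ 10; Firm 2: 15 ≥ 11). Firm 1 gets 12.
Both Standard A is a pure NE (Firm 1: 15 ≥ 0; Firm 2: 10 ≥ 9). Firm 1 gets 15.
Every other cell has a profitable deviation for at least one player. Highest of {12, 15} is 15.

15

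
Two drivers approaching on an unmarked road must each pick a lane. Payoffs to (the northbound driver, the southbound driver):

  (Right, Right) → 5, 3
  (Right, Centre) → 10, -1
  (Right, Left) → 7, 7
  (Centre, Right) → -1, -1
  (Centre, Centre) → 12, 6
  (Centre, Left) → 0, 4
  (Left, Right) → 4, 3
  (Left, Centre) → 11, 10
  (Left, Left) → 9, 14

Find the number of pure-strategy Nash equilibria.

2

Both Centre: the northbound driver gets 12 (best alternative 11); the southbound driver gets 6 (best alternative 4). Neither deviates — NE.
Both Left: the northbound driver gets 9 (best alternative 7); the southbound driver gets 14 (best alternative 10). Neither deviates — NE.
Both Right is not a NE: the southbound driver would switch to Left (7 > 3).
No other cell survives both best-response checks, so there are 2 pure NE.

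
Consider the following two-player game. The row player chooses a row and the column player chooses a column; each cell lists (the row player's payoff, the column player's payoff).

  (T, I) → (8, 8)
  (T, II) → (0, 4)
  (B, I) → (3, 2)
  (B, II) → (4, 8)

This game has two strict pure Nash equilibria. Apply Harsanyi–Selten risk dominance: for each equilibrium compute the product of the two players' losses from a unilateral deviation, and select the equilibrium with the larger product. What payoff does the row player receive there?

At (T, I): the row player loses 8 − 3 = 5 by deviating; the column player loses 8 − 4 = 4. Product = 5·4 = 20.
At (B, II): the row player loses 4 − 0 = 4 by deviating; the column player loses 8 − 2 = 6. Product = 4·6 = 24.
24 > 20, so (B, II) is risk-dominant. The row player's payoff there is 4.

4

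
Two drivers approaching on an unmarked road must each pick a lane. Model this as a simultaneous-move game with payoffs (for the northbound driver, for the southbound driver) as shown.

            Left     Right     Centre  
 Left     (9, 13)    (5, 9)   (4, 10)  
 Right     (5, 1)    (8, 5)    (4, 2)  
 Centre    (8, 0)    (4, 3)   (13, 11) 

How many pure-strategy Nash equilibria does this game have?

Both Left: the northbound driver gets 9 (best alternative 8); the southbound driver gets 13 (best alternative 10). Neither deviates — NE.
Both Right: the northbound driver gets 8 (best alternative 5); the southbound driver gets 5 (best alternative 2). Neither deviates — NE.
Both Centre: the northbound driver gets 13 (best alternative 4); the southbound driver gets 11 (best alternative 3). Neither deviates — NE.
(Left, Right) is not a NE: the northbound driver would switch to Right (8 > 5).
No other cell survives both best-response checks, so there are 3 pure NE.

3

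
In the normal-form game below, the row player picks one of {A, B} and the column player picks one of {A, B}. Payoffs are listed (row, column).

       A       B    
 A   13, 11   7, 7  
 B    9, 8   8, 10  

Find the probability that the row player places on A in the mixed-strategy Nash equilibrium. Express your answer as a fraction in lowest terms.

The row player's mix p on A must make the column player indifferent between A and B.
The column player's payoff from A: 11p + 8(1−p). From B: 7p + 10(1−p).
Set equal: 4p = 2(1−p) → p = 2/6 = 1/3.

1/3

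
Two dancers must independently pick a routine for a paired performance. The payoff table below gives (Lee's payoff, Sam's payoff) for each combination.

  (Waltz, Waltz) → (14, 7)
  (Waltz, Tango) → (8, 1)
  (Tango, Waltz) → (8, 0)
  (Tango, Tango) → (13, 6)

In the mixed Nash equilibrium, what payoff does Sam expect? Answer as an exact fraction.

Lee mixes with probability p on Waltz, chosen so Sam is indifferent: 7p + 0(1−p) = 1p + 6(1−p) gives p = 1/2.
Sam's expected payoff is 7·1/2 + 0·1/2 = 7/2.

7/2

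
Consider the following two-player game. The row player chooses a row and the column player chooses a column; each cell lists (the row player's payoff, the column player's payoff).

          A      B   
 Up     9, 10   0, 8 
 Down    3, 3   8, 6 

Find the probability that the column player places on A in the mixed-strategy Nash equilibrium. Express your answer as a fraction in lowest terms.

4/7

The column player's mix q on A must make the row player indifferent between Up and Down.
The row player's payoff from Up: 9q + 0(1−q). From Down: 3q + 8(1−q).
Set equal: 6q = 8(1−q) → q = 8/14 = 4/7.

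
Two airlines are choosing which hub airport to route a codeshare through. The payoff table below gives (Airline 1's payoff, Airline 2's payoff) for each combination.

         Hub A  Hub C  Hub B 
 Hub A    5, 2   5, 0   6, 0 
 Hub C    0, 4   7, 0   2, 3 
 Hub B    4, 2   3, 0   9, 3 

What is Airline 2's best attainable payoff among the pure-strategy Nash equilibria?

3

Both Hub A is a pure NE (Airline 1: 5 ≥ 4; Airline 2: 2 ≥ 0). Airline 2 gets 2.
Both Hub B is a pure NE (Airline 1: 9 ≥ 6; Airline 2: 3 ≥ 2). Airline 2 gets 3.
Every other cell has a profitable deviation for at least one player. Highest of {2, 3} is 3.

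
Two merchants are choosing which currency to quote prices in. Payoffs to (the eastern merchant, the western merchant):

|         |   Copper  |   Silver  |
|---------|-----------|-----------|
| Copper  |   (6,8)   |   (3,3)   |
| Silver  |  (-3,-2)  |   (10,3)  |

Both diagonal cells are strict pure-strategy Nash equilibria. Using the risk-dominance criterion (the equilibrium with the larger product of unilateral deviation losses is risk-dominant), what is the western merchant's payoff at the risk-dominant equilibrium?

8

At both Copper: the eastern merchant loses 6 − (-3) = 9 by deviating; the western merchant loses 8 − 3 = 5. Product = 9·5 = 45.
At both Silver: the eastern merchant loses 10 − 3 = 7 by deviating; the western merchant loses 3 − (-2) = 5. Product = 7·5 = 35.
45 > 35, so both Copper is risk-dominant. The western merchant's payoff there is 8.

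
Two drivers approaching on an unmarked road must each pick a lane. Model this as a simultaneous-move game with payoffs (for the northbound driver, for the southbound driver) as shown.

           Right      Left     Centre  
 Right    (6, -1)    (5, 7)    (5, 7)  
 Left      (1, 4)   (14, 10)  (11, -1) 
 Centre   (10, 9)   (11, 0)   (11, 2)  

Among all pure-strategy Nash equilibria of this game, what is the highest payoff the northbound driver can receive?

14

Both Left is a pure NE (the northbound driver: 14 ≥ 11; the southbound driver: 10 ≥ 4). The northbound driver gets 14.
(Centre, Right) is a pure NE (the northbound driver: 10 ≥ 6; the southbound driver: 9 ≥ 2). The northbound driver gets 10.
Every other cell has a profitable deviation for at least one player. Highest of {14, 10} is 14.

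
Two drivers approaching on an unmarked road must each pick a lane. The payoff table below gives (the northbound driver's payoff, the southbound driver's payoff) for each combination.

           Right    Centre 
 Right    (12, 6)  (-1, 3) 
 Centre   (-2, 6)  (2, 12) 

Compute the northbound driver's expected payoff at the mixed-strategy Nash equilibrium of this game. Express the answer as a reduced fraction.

The southbound driver mixes with probability q on Right, chosen so the northbound driver is indifferent: 12q + (-1)(1−q) = (-2)q + 2(1−q) gives q = 3/17.
The northbound driver's expected payoff (from either row, since indifferent) is 12·3/17 + (-1)·14/17 = 22/17.

22/17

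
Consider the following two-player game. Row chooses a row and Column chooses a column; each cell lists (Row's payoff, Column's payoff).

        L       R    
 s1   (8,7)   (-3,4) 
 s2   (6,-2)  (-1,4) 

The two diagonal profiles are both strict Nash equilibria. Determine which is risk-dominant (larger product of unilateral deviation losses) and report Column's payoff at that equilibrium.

At (s1, L): Row loses 8 − 6 = 2 by deviating; Column loses 7 − 4 = 3. Product = 2·3 = 6.
At (s2, R): Row loses -1 − (-3) = 2 by deviating; Column loses 4 − (-2) = 6. Product = 2·6 = 12.
12 > 6, so (s2, R) is risk-dominant. Column's payoff there is 4.

4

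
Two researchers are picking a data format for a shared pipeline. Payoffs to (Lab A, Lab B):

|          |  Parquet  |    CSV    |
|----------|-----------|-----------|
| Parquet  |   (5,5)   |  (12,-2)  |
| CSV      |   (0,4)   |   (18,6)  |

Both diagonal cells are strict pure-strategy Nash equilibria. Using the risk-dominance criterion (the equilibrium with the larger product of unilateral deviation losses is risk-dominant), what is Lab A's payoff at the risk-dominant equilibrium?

5

At both Parquet: Lab A loses 5 − 0 = 5 by deviating; Lab B loses 5 − (-2) = 7. Product = 5·7 = 35.
At both CSV: Lab A loses 18 − 12 = 6 by deviating; Lab B loses 6 − 4 = 2. Product = 6·2 = 12.
35 > 12, so both Parquet is risk-dominant. Lab A's payoff there is 5.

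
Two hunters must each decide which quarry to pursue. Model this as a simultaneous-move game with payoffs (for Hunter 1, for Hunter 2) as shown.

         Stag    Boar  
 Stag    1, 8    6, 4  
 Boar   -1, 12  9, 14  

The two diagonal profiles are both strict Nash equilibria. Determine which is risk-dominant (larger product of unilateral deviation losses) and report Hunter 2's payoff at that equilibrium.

At both Stag: Hunter 1 loses 1 − (-1) = 2 by deviating; Hunter 2 loses 8 − 4 = 4. Product = 2·4 = 8.
At both Boar: Hunter 1 loses 9 − 6 = 3 by deviating; Hunter 2 loses 14 − 12 = 2. Product = 3·2 = 6.
8 > 6, so both Stag is risk-dominant. Hunter 2's payoff there is 8.

8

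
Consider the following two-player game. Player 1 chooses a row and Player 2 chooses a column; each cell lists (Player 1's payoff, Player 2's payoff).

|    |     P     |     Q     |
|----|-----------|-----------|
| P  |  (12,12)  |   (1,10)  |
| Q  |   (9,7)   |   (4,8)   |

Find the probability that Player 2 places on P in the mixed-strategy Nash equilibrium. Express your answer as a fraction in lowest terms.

Player 2's mix q on P must make Player 1 indifferent between P and Q.
Player 1's payoff from P: 12q + 1(1−q). From Q: 9q + 4(1−q).
Set equal: 3q = 3(1−q) → q = 3/6 = 1/2.

1/2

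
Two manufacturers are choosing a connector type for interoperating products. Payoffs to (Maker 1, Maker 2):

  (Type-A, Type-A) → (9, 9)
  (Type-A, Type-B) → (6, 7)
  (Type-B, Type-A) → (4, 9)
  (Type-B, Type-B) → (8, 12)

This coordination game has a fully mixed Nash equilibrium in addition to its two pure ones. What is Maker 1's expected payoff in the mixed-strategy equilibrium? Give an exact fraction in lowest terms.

Maker 2 mixes with probability q on Type-A, chosen so Maker 1 is indifferent: 9q + 6(1−q) = 4q + 8(1−q) gives q = 2/7.
Maker 1's expected payoff (from either row, since indifferent) is 9·2/7 + 6·5/7 = 48/7.

48/7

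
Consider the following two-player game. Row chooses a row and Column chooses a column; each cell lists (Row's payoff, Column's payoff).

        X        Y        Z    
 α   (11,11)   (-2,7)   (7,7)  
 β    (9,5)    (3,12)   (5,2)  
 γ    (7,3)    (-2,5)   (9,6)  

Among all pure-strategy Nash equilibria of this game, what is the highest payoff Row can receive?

11

(α, X) is a pure NE (Row: 11 ≥ 9; Column: 11 ≥ 7). Row gets 11.
(β, Y) is a pure NE (Row: 3 ≥ -2; Column: 12 ≥ 5). Row gets 3.
(γ, Z) is a pure NE (Row: 9 ≥ 7; Column: 6 ≥ 5). Row gets 9.
Every other cell has a profitable deviation for at least one player. Highest of {11, 3, 9} is 11.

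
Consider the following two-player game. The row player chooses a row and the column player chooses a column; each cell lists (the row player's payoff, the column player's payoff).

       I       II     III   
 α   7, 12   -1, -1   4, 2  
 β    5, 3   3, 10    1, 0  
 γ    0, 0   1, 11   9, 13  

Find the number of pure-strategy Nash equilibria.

3

(α, I): the row player gets 7 (best alternative 5); the column player gets 12 (best alternative 2). Neither deviates — NE.
(β, II): the row player gets 3 (best alternative 1); the column player gets 10 (best alternative 3). Neither deviates — NE.
(γ, III): the row player gets 9 (best alternative 4); the column player gets 13 (best alternative 11). Neither deviates — NE.
(α, II) is not a NE: the row player would switch to β (3 > -1).
No other cell survives both best-response checks, so there are 3 pure NE.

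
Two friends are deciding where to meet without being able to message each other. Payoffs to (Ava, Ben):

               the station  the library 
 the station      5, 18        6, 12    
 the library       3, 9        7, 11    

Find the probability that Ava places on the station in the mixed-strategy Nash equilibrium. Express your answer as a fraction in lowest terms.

Ava's mix p on the station must make Ben indifferent between the station and the library.
Ben's payoff from the station: 18p + 9(1−p). From the library: 12p + 11(1−p).
Set equal: 6p = 2(1−p) → p = 2/8 = 1/4.

1/4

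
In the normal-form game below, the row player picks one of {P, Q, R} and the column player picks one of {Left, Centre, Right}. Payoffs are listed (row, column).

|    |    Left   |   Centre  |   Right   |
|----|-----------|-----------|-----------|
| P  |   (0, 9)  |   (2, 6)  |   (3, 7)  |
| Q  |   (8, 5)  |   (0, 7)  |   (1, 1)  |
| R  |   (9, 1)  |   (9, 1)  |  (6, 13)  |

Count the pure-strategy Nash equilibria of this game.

1

(R, Right): the row player gets 6 (best alternative 3); the column player gets 13 (best alternative 1). Neither deviates — NE.
(Q, Centre) is not a NE: the row player would switch to R (9 > 0).
No other cell survives both best-response checks, so there is 1 pure NE.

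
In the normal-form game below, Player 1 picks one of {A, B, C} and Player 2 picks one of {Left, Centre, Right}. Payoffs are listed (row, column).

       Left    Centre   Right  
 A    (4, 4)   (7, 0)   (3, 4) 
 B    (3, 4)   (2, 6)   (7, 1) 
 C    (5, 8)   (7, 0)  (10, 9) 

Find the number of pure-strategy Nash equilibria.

1

(C, Right): Player 1 gets 10 (best alternative 7); Player 2 gets 9 (best alternative 8). Neither deviates — NE.
(A, Left) is not a NE: Player 1 would switch to C (5 > 4).
No other cell survives both best-response checks, so there is 1 pure NE.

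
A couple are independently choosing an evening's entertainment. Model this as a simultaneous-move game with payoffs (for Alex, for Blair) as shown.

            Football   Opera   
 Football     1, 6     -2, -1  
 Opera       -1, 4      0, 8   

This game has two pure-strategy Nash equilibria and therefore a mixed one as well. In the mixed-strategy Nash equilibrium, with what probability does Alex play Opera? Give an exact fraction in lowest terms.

7/11

Alex's mix p on Football must make Blair indifferent between Football and Opera.
Blair's payoff from Football: 6p + 4(1−p). From Opera: (-1)p + 8(1−p).
Set equal: 7p = 4(1−p) → p = 4/11.
Probability on Opera is 1 − 4/11 = 7/11.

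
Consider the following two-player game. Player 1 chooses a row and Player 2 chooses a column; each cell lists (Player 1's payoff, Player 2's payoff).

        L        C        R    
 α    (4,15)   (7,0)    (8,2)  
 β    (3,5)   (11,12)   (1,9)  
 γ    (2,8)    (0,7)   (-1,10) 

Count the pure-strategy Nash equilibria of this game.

2

(α, L): Player 1 gets 4 (best alternative 3); Player 2 gets 15 (best alternative 2). Neither deviates — NE.
(β, C): Player 1 gets 11 (best alternative 7); Player 2 gets 12 (best alternative 9). Neither deviates — NE.
(γ, R) is not a NE: Player 1 would switch to α (8 > -1).
No other cell survives both best-response checks, so there are 2 pure NE.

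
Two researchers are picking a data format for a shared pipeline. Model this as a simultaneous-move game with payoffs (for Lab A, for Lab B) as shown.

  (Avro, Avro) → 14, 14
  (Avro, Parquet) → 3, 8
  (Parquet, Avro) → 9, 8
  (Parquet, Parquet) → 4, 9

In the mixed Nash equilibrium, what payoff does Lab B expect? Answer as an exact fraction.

62/7

Lab A mixes with probability p on Avro, chosen so Lab B is indifferent: 14p + 8(1−p) = 8p + 9(1−p) gives p = 1/7.
Lab B's expected payoff is 14·1/7 + 8·6/7 = 62/7.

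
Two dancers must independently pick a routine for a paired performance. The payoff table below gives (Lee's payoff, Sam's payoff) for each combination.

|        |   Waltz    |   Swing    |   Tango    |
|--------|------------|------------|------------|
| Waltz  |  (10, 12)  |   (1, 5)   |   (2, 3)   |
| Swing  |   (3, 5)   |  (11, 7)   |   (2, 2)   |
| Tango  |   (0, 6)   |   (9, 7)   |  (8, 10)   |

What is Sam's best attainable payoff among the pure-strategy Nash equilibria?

Both Waltz is a pure NE (Lee: 10 ≥ 3; Sam: 12 ≥ 5). Sam gets 12.
Both Swing is a pure NE (Lee: 11 ≥ 9; Sam: 7 ≥ 5). Sam gets 7.
Both Tango is a pure NE (Lee: 8 ≥ 2; Sam: 10 ≥ 7). Sam gets 10.
Every other cell has a profitable deviation for at least one player. Highest of {12, 7, 10} is 12.

12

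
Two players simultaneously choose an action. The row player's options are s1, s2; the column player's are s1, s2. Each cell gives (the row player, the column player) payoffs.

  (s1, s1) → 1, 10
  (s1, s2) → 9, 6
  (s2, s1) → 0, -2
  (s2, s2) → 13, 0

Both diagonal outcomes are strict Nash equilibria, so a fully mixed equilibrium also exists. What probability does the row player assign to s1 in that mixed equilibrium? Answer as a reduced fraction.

1/3

The row player's mix p on s1 must make the column player indifferent between s1 and s2.
The column player's payoff from s1: 10p + (-2)(1−p). From s2: 6p + 0(1−p).
Set equal: 4p = 2(1−p) → p = 2/6 = 1/3.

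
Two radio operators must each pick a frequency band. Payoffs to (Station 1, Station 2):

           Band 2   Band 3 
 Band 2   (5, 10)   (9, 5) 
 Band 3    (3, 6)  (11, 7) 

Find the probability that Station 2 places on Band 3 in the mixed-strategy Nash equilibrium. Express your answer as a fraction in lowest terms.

1/2

Station 2's mix q on Band 2 must make Station 1 indifferent between Band 2 and Band 3.
Station 1's payoff from Band 2: 5q + 9(1−q). From Band 3: 3q + 11(1−q).
Set equal: 2q = 2(1−q) → q = 2/4 = 1/2.
Probability on Band 3 is 1 − 1/2 = 1/2.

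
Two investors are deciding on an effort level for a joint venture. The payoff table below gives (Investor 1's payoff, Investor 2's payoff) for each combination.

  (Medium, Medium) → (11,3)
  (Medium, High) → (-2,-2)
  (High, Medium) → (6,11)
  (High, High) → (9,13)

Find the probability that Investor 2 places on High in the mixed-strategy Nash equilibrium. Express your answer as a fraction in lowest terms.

Investor 2's mix q on Medium must make Investor 1 indifferent between Medium and High.
Investor 1's payoff from Medium: 11q + (-2)(1−q). From High: 6q + 9(1−q).
Set equal: 5q = 11(1−q) → q = 11/16.
Probability on High is 1 − 11/16 = 5/16.

5/16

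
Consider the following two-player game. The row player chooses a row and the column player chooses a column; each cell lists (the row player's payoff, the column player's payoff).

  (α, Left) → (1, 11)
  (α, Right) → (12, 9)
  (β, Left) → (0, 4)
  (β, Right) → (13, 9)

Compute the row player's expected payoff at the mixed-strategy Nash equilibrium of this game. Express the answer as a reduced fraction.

The column player mixes with probability q on Left, chosen so the row player is indifferent: 1q + 12(1−q) = 0q + 13(1−q) gives q = 1/2.
The row player's expected payoff (from either row, since indifferent) is 1·1/2 + 12·1/2 = 13/2.

13/2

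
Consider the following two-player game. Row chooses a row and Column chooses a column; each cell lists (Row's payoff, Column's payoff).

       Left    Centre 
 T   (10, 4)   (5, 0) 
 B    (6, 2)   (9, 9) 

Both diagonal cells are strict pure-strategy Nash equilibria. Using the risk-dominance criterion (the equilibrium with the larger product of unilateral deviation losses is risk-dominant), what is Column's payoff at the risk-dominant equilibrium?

At (T, Left): Row loses 10 − 6 = 4 by deviating; Column loses 4 − 0 = 4. Product = 4·4 = 16.
At (B, Centre): Row loses 9 − 5 = 4 by deviating; Column loses 9 − 2 = 7. Product = 4·7 = 28.
28 > 16, so (B, Centre) is risk-dominant. Column's payoff there is 9.

9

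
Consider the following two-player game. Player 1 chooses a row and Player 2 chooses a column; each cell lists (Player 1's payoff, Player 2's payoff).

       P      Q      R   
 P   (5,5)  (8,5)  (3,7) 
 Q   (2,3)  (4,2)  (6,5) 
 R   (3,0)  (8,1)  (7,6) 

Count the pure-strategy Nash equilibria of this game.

Both R: Player 1 gets 7 (best alternative 6); Player 2 gets 6 (best alternative 1). Neither deviates — NE.
Both P is not a NE: Player 2 would switch to R (7 > 5).
No other cell survives both best-response checks, so there is 1 pure NE.

1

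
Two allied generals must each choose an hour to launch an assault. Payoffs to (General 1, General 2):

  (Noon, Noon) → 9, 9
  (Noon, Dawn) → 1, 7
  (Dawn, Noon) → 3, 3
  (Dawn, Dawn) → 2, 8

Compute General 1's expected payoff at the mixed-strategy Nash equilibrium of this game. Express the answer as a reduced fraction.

15/7

General 2 mixes with probability q on Noon, chosen so General 1 is indifferent: 9q + 1(1−q) = 3q + 2(1−q) gives q = 1/7.
General 1's expected payoff (from either row, since indifferent) is 9·1/7 + 1·6/7 = 15/7.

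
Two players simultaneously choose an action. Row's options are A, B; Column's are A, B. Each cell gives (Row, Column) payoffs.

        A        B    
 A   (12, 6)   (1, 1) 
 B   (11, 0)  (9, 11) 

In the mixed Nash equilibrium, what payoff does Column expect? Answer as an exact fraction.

Row mixes with probability p on A, chosen so Column is indifferent: 6p + 0(1−p) = 1p + 11(1−p) gives p = 11/16.
Column's expected payoff is 6·11/16 + 0·5/16 = 33/8.

33/8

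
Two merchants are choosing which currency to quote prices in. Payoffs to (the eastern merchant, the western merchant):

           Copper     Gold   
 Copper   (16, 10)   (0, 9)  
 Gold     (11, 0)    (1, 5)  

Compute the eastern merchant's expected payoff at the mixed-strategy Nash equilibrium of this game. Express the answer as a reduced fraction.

8/3

The western merchant mixes with probability q on Copper, chosen so the eastern merchant is indifferent: 16q + 0(1−q) = 11q + 1(1−q) gives q = 1/6.
The eastern merchant's expected payoff (from either row, since indifferent) is 16·1/6 + 0·5/6 = 8/3.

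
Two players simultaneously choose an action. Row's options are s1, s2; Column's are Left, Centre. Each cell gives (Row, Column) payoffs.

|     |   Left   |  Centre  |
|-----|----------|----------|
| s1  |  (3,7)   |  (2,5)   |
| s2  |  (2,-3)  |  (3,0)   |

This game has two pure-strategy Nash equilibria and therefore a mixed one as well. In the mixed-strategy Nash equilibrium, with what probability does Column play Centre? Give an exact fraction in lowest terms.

1/2

Column's mix q on Left must make Row indifferent between s1 and s2.
Row's payoff from s1: 3q + 2(1−q). From s2: 2q + 3(1−q).
Set equal: 1q = 1(1−q) → q = 1/2.
Probability on Centre is 1 − 1/2 = 1/2.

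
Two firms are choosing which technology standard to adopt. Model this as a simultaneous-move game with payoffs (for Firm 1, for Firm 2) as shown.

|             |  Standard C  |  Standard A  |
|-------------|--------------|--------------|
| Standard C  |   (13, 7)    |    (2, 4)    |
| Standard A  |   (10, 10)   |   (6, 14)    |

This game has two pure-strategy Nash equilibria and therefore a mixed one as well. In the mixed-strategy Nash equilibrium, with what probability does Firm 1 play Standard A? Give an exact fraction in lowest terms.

3/7

Firm 1's mix p on Standard C must make Firm 2 indifferent between Standard C and Standard A.
Firm 2's payoff from Standard C: 7p + 10(1−p). From Standard A: 4p + 14(1−p).
Set equal: 3p = 4(1−p) → p = 4/7.
Probability on Standard A is 1 − 4/7 = 3/7.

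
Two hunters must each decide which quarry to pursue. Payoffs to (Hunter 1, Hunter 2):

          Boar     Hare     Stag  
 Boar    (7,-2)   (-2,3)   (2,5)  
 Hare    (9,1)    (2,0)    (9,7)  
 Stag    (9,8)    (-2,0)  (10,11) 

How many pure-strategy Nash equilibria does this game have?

1

Both Stag: Hunter 1 gets 10 (best alternative 9); Hunter 2 gets 11 (best alternative 8). Neither deviates — NE.
Both Hare is not a NE: Hunter 2 would switch to Stag (7 > 0).
No other cell survives both best-response checks, so there is 1 pure NE.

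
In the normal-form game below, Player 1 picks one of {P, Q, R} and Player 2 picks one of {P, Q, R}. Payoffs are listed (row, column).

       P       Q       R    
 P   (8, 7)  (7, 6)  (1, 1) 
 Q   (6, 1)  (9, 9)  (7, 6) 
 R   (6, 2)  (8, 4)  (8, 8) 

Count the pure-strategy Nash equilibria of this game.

Both P: Player 1 gets 8 (best alternative 6); Player 2 gets 7 (best alternative 6). Neither deviates — NE.
Both Q: Player 1 gets 9 (best alternative 8); Player 2 gets 9 (best alternative 6). Neither deviates — NE.
Both R: Player 1 gets 8 (best alternative 7); Player 2 gets 8 (best alternative 4). Neither deviates — NE.
(P, Q) is not a NE: Player 1 would switch to Q (9 > 7).
No other cell survives both best-response checks, so there are 3 pure NE.

3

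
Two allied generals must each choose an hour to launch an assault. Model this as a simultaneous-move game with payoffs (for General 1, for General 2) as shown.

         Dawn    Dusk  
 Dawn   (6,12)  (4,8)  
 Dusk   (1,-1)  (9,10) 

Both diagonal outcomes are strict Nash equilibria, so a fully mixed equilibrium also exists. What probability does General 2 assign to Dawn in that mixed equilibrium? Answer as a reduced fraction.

1/2

General 2's mix q on Dawn must make General 1 indifferent between Dawn and Dusk.
General 1's payoff from Dawn: 6q + 4(1−q). From Dusk: 1q + 9(1−q).
Set equal: 5q = 5(1−q) → q = 5/10 = 1/2.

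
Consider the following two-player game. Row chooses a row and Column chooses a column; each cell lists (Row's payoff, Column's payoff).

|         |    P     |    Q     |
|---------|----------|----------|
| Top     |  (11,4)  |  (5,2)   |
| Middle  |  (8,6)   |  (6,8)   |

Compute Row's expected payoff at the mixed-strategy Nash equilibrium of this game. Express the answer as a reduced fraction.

13/2

Column mixes with probability q on P, chosen so Row is indifferent: 11q + 5(1−q) = 8q + 6(1−q) gives q = 1/4.
Row's expected payoff (from either row, since indifferent) is 11·1/4 + 5·3/4 = 13/2.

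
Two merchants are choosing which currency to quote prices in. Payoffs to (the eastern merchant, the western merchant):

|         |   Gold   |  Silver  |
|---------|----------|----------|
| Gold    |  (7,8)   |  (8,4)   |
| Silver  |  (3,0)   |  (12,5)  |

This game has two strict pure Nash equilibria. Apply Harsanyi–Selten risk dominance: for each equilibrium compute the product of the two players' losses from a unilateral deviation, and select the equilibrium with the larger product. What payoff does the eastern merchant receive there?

12

At both Gold: the eastern merchant loses 7 − 3 = 4 by deviating; the western merchant loses 8 − 4 = 4. Product = 4·4 = 16.
At both Silver: the eastern merchant loses 12 − 8 = 4 by deviating; the western merchant loses 5 − 0 = 5. Product = 4·5 = 20.
20 > 16, so both Silver is risk-dominant. The eastern merchant's payoff there is 12.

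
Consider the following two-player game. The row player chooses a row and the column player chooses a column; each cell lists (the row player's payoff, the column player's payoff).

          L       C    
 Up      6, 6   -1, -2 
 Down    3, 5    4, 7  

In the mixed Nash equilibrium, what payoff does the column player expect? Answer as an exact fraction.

26/5

The row player mixes with probability p on Up, chosen so the column player is indifferent: 6p + 5(1−p) = (-2)p + 7(1−p) gives p = 1/5.
The column player's expected payoff is 6·1/5 + 5·4/5 = 26/5.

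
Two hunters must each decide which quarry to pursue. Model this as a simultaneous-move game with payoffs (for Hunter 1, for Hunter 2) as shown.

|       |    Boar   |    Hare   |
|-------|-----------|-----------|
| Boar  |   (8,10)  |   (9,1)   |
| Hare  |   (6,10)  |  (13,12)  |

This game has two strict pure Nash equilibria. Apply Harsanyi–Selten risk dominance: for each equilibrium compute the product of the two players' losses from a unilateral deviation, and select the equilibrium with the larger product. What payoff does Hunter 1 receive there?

8

At both Boar: Hunter 1 loses 8 − 6 = 2 by deviating; Hunter 2 loses 10 − 1 = 9. Product = 2·9 = 18.
At both Hare: Hunter 1 loses 13 − 9 = 4 by deviating; Hunter 2 loses 12 − 10 = 2. Product = 4·2 = 8.
18 > 8, so both Boar is risk-dominant. Hunter 1's payoff there is 8.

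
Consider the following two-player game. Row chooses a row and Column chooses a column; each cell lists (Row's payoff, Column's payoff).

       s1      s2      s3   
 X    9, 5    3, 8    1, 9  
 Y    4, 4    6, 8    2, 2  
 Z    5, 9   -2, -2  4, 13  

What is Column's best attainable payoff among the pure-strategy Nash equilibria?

13

(Y, s2) is a pure NE (Row: 6 ≥ 3; Column: 8 ≥ 4). Column gets 8.
(Z, s3) is a pure NE (Row: 4 ≥ 2; Column: 13 ≥ 9). Column gets 13.
Every other cell has a profitable deviation for at least one player. Highest of {8, 13} is 13.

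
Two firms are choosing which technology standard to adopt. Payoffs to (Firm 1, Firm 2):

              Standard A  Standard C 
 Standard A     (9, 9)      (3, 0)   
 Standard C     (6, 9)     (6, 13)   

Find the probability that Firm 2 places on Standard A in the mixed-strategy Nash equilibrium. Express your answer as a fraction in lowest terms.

Firm 2's mix q on Standard A must make Firm 1 indifferent between Standard A and Standard C.
Firm 1's payoff from Standard A: 9q + 3(1−q). From Standard C: 6q + 6(1−q).
Set equal: 3q = 3(1−q) → q = 3/6 = 1/2.

1/2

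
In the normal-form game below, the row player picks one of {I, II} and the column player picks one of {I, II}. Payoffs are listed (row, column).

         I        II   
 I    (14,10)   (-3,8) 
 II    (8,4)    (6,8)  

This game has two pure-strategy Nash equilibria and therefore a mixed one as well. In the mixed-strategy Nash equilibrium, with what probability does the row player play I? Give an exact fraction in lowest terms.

The row player's mix p on I must make the column player indifferent between I and II.
The column player's payoff from I: 10p + 4(1−p). From II: 8p + 8(1−p).
Set equal: 2p = 4(1−p) → p = 4/6 = 2/3.

2/3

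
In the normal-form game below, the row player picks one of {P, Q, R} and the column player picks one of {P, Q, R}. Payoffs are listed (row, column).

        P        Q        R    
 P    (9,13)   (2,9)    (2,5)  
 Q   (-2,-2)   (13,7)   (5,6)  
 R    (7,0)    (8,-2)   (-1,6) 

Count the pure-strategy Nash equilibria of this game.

2

Both P: the row player gets 9 (best alternative 7); the column player gets 13 (best alternative 9). Neither deviates — NE.
Both Q: the row player gets 13 (best alternative 8); the column player gets 7 (best alternative 6). Neither deviates — NE.
Both R is not a NE: the row player would switch to Q (5 > -1).
No other cell survives both best-response checks, so there are 2 pure NE.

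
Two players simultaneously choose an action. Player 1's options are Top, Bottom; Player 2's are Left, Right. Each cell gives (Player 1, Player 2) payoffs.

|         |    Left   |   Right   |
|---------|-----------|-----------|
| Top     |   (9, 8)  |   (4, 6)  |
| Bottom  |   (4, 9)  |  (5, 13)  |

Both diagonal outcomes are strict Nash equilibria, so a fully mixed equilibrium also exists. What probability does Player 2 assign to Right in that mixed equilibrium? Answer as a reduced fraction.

Player 2's mix q on Left must make Player 1 indifferent between Top and Bottom.
Player 1's payoff from Top: 9q + 4(1−q). From Bottom: 4q + 5(1−q).
Set equal: 5q = 1(1−q) → q = 1/6.
Probability on Right is 1 − 1/6 = 5/6.

5/6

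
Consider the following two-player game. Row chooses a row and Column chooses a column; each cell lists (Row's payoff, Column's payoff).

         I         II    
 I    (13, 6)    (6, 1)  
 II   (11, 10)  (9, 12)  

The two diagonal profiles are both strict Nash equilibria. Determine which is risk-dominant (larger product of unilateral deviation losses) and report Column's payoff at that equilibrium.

6

At both I: Row loses 13 − 11 = 2 by deviating; Column loses 6 − 1 = 5. Product = 2·5 = 10.
At both II: Row loses 9 − 6 = 3 by deviating; Column loses 12 − 10 = 2. Product = 3·2 = 6.
10 > 6, so both I is risk-dominant. Column's payoff there is 6.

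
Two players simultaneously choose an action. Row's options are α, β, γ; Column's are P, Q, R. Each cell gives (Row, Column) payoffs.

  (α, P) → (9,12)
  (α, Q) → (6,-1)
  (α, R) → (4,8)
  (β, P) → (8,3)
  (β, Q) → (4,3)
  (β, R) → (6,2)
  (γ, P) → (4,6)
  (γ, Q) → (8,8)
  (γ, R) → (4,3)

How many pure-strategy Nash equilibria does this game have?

(α, P): Row gets 9 (best alternative 8); Column gets 12 (best alternative 8). Neither deviates — NE.
(γ, Q): Row gets 8 (best alternative 6); Column gets 8 (best alternative 6). Neither deviates — NE.
(β, Q) is not a NE: Row would switch to γ (8 > 4).
No other cell survives both best-response checks, so there are 2 pure NE.

2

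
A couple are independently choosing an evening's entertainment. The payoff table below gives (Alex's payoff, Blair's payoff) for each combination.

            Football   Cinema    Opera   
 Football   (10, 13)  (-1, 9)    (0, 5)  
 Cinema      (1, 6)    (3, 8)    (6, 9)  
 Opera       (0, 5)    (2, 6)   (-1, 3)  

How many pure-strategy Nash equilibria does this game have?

2

Both Football: Alex gets 10 (best alternative 1); Blair gets 13 (best alternative 9). Neither deviates — NE.
(Cinema, Opera): Alex gets 6 (best alternative 0); Blair gets 9 (best alternative 8). Neither deviates — NE.
Both Cinema is not a NE: Blair would switch to Opera (9 > 8).
No other cell survives both best-response checks, so there are 2 pure NE.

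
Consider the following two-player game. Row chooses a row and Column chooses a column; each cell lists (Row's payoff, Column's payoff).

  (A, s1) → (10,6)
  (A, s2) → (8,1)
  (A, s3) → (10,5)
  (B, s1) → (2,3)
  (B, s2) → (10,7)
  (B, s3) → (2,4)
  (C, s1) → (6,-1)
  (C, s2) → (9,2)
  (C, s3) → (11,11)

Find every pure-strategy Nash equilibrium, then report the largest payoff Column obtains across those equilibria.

11

(A, s1) is a pure NE (Row: 10 ≥ 6; Column: 6 ≥ 5). Column gets 6.
(B, s2) is a pure NE (Row: 10 ≥ 9; Column: 7 ≥ 4). Column gets 7.
(C, s3) is a pure NE (Row: 11 ≥ 10; Column: 11 ≥ 2). Column gets 11.
Every other cell has a profitable deviation for at least one player. Highest of {6, 7, 11} is 11.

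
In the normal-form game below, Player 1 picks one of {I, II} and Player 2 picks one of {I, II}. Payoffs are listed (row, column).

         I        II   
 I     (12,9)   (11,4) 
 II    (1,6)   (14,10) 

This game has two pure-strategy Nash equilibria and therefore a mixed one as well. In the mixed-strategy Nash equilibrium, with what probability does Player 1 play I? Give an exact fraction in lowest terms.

4/9

Player 1's mix p on I must make Player 2 indifferent between I and II.
Player 2's payoff from I: 9p + 6(1−p). From II: 4p + 10(1−p).
Set equal: 5p = 4(1−p) → p = 4/9.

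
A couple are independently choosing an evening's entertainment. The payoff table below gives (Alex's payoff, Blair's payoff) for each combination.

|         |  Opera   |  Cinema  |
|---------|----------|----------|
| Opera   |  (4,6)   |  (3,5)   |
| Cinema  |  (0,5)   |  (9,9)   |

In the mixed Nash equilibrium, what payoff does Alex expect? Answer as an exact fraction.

18/5

Blair mixes with probability q on Opera, chosen so Alex is indifferent: 4q + 3(1−q) = 0q + 9(1−q) gives q = 3/5.
Alex's expected payoff (from either row, since indifferent) is 4·3/5 + 3·2/5 = 18/5.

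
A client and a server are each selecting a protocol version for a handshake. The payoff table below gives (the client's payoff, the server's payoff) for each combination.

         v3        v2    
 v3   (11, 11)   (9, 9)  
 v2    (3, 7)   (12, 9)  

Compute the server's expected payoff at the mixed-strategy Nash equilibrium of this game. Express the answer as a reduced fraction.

9

The client mixes with probability p on v3, chosen so the server is indifferent: 11p + 7(1−p) = 9p + 9(1−p) gives p = 1/2.
The server's expected payoff is 11·1/2 + 7·1/2 = 9.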